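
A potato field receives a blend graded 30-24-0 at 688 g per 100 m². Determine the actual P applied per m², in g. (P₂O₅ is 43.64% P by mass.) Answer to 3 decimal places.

0.721 g P per sq m

P₂O₅ per 100 m² = 688 × 24% = 165.12 g.
Elemental P = 165.12 × 0.4364 = 72.0584 g per 100 m².
Convert to per m²: 72.0584 × 0.01 = 0.720584 g.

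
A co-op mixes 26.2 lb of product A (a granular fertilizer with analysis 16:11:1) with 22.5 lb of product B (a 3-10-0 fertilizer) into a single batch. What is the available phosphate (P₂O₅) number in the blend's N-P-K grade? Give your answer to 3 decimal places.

10.538% P₂O₅

Total mass = 26.2 + 22.5 = 48.7 lb.
P₂O₅ mass = 11%×26.2 + 10%×22.5 = 5.132 lb.
% P₂O₅ = 5.132 / 48.7 = 10.53799%.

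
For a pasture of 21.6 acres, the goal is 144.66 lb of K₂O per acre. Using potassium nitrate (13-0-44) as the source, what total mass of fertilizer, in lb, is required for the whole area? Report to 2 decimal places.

Product per acre = 144.66 / 44% = 328.773 lb.
Total product = 328.773 × 21.6 = 7101.491 lb.

7101.49 lb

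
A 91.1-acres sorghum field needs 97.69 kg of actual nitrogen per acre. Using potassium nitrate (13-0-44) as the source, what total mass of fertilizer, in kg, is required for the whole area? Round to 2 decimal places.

68458.15 kg

Product per acre = 97.69 / 13% = 751.462 kg.
Total product = 751.462 × 91.1 = 68458.146 kg.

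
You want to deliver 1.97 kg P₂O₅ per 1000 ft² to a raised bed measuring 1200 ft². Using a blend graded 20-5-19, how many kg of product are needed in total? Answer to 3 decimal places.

47.280 kg

Product per 1000 ft² = 1.97 / 5% = 39.4 kg.
Total product = 39.4 × 1200 / 1000 = 47.28 kg.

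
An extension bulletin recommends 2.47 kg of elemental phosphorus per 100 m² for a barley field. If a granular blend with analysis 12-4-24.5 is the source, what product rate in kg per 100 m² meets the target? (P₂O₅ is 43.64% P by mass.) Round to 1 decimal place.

141.5 kg of product per hundred sq m

As P₂O₅: 2.47 / 0.4364 = 5.65995 kg per 100 m².
Product per 100 m² = 5.65995 / 4% = 141.499 kg.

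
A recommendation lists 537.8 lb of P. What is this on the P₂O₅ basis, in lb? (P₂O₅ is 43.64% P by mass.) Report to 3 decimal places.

1232.356 lb P₂O₅

P₂O₅ = 537.8 / 0.4364 = 1232.3556 lb.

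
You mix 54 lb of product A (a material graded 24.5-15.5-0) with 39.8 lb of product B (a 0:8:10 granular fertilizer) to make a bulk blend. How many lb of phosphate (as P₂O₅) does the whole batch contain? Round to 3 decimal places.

11.554 lb P₂O₅

P₂O₅ mass = 15.5%×54 + 8%×39.8 = 11.554 lb.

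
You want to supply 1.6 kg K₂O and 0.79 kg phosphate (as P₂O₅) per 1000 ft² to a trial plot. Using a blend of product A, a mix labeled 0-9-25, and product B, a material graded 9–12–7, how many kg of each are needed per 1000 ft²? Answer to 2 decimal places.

5.77 kg product A, 2.26 kg product B

With a, b = kg per 1000 ft² of product A and product B:
K₂O: 0.25·a + 0.07·b = 1.6
P₂O₅: 0.09·a + 0.12·b = 0.79
Solving simultaneously: a = 5.76793, b = 2.25738.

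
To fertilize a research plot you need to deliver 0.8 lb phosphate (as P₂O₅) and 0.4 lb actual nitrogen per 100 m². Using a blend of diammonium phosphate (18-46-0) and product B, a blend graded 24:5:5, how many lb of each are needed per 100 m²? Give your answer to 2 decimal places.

1.70 lb diammonium phosphate, 0.39 lb product B

Let a = lb of diammonium phosphate, b = lb of product B (per 100 m²).
P₂O₅: 0.46·a + 0.05·b = 0.8
N: 0.18·a + 0.24·b = 0.4
From row1: a = (0.8 − 0.05·b) / 0.46.
Into row2: 0.18·(0.8 − 0.05·b)/0.46 + 0.24·b = 0.4 → b = 0.394477, a = 1.69625.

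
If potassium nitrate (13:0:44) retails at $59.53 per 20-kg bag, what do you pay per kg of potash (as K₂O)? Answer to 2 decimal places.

$6.76 per kg K₂O

K₂O in bag = 20 × 44% = 8.8 kg.
Cost per kg K₂O = $59.53 / 8.8 = $6.7648.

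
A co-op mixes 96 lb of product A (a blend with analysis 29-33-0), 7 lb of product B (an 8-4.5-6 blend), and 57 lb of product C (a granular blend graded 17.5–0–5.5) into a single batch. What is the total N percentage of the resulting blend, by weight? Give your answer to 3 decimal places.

23.984% N

Total mass = 96 + 7 + 57 = 160 lb.
N mass = 29%×96 + 8%×7 + 17.5%×57 = 38.375 lb.
% N = 38.375 / 160 = 23.9844%.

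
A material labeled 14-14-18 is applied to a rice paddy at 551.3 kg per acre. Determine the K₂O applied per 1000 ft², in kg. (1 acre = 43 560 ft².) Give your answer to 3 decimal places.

2.278 kg K₂O per thousand sq ft

K₂O per acre = 551.3 × 18% = 99.234 kg.
Convert to per 1000 ft²: 99.234 × 0.0229568 = 2.2781 kg.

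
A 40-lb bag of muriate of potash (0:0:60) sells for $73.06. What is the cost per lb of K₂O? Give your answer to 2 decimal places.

$3.04 per lb K₂O

K₂O in bag = 40 × 60% = 24 lb.
Cost per lb K₂O = $73.06 / 24 = $3.0442.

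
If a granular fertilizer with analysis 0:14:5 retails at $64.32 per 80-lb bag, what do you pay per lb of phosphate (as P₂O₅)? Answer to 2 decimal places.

P₂O₅ in bag = 80 × 14% = 11.2 lb.
Cost per lb P₂O₅ = $64.32 / 11.2 = $5.7429.

$5.74 per lb P₂O₅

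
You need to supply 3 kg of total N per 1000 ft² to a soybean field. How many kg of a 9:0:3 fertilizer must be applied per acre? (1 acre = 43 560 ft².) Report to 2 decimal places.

Product per 1000 ft² = 3 / 9% = 33.3333 kg.
Convert to per acre: 33.3333 × 43.56 = 1452 kg.

1452.00 kg of product per acre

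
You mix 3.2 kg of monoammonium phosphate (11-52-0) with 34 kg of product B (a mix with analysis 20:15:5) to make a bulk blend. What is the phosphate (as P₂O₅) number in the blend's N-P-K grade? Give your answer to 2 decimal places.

18.18% P₂O₅

Total mass = 3.2 + 34 = 37.2 kg.
P₂O₅ mass = 52%×3.2 + 15%×34 = 6.764 kg.
% P₂O₅ = 6.764 / 37.2 = 18.1828%.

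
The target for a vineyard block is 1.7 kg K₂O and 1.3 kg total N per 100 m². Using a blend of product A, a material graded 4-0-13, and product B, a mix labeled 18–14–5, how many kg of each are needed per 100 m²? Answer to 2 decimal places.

11.26 kg product A, 4.72 kg product B

Let a = kg of product A, b = kg of product B (per 100 m²).
K₂O: 0.13·a + 0.05·b = 1.7
N: 0.04·a + 0.18·b = 1.3
Eliminate a: (row1) − 0.13/0.04·(row2) → -0.535·b = -2.525, so b = 4.71963.
Back-substitute: a = (1.7 − 0.05·4.71963) / 0.13 = 11.2617.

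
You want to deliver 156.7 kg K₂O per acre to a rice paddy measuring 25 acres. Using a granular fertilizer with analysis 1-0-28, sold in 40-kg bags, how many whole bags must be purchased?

350 bags

Product per acre = 156.7 / 28% = 559.643 kg.
Total product = 559.643 × 25 = 13991.1 kg.
Bags = ⌈13991.1 / 40⌉ = 350.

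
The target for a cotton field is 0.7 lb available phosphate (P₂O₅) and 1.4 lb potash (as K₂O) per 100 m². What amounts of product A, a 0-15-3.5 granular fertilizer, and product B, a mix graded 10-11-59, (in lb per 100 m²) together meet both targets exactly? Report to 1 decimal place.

3.1 lb product A, 2.2 lb product B

Per-100 m² balance (a = product A, b = product B):
P₂O₅: 0.15·a + 0.11·b = 0.7
K₂O: 0.035·a + 0.59·b = 1.4
Eliminate a: (row1) − 0.15/0.035·(row2) → -2.41857·b = -5.3, so b = 2.19138.
Back-substitute: a = (0.7 − 0.11·2.19138) / 0.15 = 3.05966.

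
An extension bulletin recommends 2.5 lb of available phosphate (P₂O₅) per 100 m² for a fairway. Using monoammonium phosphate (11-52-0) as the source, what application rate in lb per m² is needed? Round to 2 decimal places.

Product per 100 m² = 2.5 / 52% = 4.80769 lb.
Convert to per m²: 4.80769 × 0.01 = 0.0480769 lb.

0.05 lb of product per sq m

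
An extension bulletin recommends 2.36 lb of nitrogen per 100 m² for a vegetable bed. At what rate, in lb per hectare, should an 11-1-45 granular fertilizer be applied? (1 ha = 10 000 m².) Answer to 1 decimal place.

2145.5 lb of product per hectare

Product per 100 m² = 2.36 / 11% = 21.4545 lb.
Convert to per hectare: 21.4545 × 100 = 2145.45 lb.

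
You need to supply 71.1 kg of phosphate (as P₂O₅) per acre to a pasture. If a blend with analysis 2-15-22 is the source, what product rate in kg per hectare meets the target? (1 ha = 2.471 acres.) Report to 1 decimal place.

Product per acre = 71.1 / 15% = 474 kg.
Convert to per hectare: 474 × 2.471 = 1171.25 kg.

1171.3 kg of product per hectare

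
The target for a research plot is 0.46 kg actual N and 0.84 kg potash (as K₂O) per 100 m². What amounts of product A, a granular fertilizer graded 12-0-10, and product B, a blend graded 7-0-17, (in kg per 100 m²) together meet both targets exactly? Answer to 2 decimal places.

With a, b = kg per 100 m² of product A and product B:
N: 0.12·a + 0.07·b = 0.46
K₂O: 0.1·a + 0.17·b = 0.84
Eliminate a: (row1) − 0.12/0.1·(row2) → -0.134·b = -0.548, so b = 4.08955.
Back-substitute: a = (0.46 − 0.07·4.08955) / 0.12 = 1.44776.

1.45 kg product A, 4.09 kg product B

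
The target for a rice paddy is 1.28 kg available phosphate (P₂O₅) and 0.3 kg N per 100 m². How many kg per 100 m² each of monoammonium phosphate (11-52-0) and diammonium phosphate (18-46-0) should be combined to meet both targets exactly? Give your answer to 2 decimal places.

2.15 kg monoammonium phosphate, 0.35 kg diammonium phosphate

Let a = kg of monoammonium phosphate, b = kg of diammonium phosphate (per 100 m²).
P₂O₅: 0.52·a + 0.46·b = 1.28
N: 0.11·a + 0.18·b = 0.3
From row1: a = (1.28 − 0.46·b) / 0.52.
Into row2: 0.11·(1.28 − 0.46·b)/0.52 + 0.18·b = 0.3 → b = 0.353488, a = 2.14884.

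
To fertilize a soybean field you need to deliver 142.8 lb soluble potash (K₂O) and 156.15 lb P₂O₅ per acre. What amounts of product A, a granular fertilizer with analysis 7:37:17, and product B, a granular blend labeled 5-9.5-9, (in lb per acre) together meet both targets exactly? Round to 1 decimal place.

28.4 lb product A, 1533.0 lb product B

With a, b = lb per acre of product A and product B:
K₂O: 0.17·a + 0.09·b = 142.8
P₂O₅: 0.37·a + 0.095·b = 156.15
From row1: a = (142.8 − 0.09·b) / 0.17.
Into row2: 0.37·(142.8 − 0.09·b)/0.17 + 0.095·b = 156.15 → b = 1532.97, a = 28.4257.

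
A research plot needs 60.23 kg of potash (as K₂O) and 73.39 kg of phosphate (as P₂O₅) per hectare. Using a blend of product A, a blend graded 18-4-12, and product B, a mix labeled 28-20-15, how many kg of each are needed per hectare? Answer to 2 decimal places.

Let a = kg of product A, b = kg of product B (per hectare).
K₂O: 0.12·a + 0.15·b = 60.23
P₂O₅: 0.04·a + 0.2·b = 73.39
Eliminate a: (row1) − 0.12/0.04·(row2) → -0.45·b = -159.94, so b = 355.422.
Back-substitute: a = (60.23 − 0.15·355.422) / 0.12 = 57.6389.

57.64 kg product A, 355.42 kg product B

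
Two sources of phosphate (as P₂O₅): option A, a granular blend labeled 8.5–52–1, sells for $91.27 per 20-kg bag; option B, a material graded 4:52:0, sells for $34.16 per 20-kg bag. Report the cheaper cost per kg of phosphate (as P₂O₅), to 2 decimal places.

$3.28 per kg P₂O₅ (option B)

option A: P₂O₅ per bag = 20 × 52% = 10.4 kg; cost = 91.27 / 10.4 = $8.7760/kg P₂O₅.
option B: P₂O₅ per bag = 20 × 52% = 10.4 kg; cost = 34.16 / 10.4 = $3.2846/kg P₂O₅.
option B is cheaper.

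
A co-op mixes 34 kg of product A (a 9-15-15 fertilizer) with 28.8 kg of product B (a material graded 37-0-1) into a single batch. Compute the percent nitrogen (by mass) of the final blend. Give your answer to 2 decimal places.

Total mass = 34 + 28.8 = 62.8 kg.
N mass = 9%×34 + 37%×28.8 = 13.716 kg.
% N = 13.716 / 62.8 = 21.8408%.

21.84% N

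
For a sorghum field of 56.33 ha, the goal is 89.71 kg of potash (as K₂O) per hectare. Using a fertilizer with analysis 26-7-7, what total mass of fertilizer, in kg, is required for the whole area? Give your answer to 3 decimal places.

Product per hectare = 89.71 / 7% = 1281.57 kg.
Total product = 1281.57 × 56.33 = 72190.9186 kg.

72190.919 kg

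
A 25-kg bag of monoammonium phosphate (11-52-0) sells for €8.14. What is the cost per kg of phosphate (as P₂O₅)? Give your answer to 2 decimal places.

€0.63 per kg P₂O₅

P₂O₅ in bag = 25 × 52% = 13 kg.
Cost per kg P₂O₅ = €8.14 / 13 = €0.6262.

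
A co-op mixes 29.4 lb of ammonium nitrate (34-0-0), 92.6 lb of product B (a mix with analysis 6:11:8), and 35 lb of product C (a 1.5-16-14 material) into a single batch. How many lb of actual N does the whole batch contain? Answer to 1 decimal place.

16.1 lb N

N mass = 34%×29.4 + 6%×92.6 + 1.5%×35 = 16.077 lb.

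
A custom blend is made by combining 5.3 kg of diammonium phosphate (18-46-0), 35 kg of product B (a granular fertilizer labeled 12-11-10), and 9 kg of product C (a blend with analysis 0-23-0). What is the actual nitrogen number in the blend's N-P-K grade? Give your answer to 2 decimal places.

10.45% N

Total mass = 5.3 + 35 + 9 = 49.3 kg.
N mass = 18%×5.3 + 12%×35 + 0%×9 = 5.154 kg.
% N = 5.154 / 49.3 = 10.4544%.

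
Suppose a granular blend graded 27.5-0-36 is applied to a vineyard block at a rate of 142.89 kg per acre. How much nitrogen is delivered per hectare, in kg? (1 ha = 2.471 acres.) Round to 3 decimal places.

97.097 kg N per hectare

nitrogen per acre = 142.89 × 27.5% = 39.2947 kg.
Convert to per hectare: 39.2947 × 2.471 = 97.0973 kg.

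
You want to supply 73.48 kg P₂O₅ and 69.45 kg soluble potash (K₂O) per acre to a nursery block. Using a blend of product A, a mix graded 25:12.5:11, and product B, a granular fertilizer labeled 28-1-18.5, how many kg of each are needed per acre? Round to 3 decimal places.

585.666 kg product A, 27.171 kg product B

With a, b = kg per acre of product A and product B:
P₂O₅: 0.125·a + 0.01·b = 73.48
K₂O: 0.11·a + 0.185·b = 69.45
Eliminate b: (row1) − 0.01/0.185·(row2) → 0.119054·a = 69.7259, so a = 585.6663.
Then b = (69.45 − 0.11·585.6663) / 0.185 = 27.1714.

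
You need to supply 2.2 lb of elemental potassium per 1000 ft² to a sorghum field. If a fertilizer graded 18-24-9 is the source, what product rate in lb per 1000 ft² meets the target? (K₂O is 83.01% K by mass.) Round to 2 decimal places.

As K₂O: 2.2 / 0.8301 = 2.65028 lb per 1000 ft².
Product per 1000 ft² = 2.65028 / 9% = 29.4476 lb.

29.45 lb of product per thousand sq ft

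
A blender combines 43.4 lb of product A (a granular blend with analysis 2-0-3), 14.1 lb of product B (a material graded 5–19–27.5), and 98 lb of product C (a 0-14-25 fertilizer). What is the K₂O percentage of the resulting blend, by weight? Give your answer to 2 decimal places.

Total mass = 43.4 + 14.1 + 98 = 155.5 lb.
K₂O mass = 3%×43.4 + 27.5%×14.1 + 25%×98 = 29.6795 lb.
% K₂O = 29.6795 / 155.5 = 19.0865%.

19.09% K₂O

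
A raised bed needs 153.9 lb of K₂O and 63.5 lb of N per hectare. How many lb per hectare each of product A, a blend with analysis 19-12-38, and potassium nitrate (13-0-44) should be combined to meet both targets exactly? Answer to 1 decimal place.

232.0 lb product A, 149.4 lb potassium nitrate

Let a = lb of product A, b = lb of potassium nitrate (per hectare).
K₂O: 0.38·a + 0.44·b = 153.9
N: 0.19·a + 0.13·b = 63.5
Solving simultaneously: a = 231.959, b = 149.444.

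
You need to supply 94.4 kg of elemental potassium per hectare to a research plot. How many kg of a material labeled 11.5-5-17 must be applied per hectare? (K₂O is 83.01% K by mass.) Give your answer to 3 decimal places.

668.948 kg of product per hectare

As K₂O: 94.4 / 0.8301 = 113.721 kg per hectare.
Product per hectare = 113.721 / 17% = 668.94846 kg.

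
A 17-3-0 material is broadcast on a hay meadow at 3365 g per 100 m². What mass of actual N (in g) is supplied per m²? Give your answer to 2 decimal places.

5.72 g N per sq m

nitrogen per 100 m² = 3365 × 17% = 572.05 g.
Convert to per m²: 572.05 × 0.01 = 5.7205 g.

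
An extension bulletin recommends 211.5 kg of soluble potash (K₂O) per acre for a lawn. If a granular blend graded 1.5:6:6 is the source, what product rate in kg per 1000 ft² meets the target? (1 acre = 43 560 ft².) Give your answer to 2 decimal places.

80.92 kg of product per thousand sq ft

Product per acre = 211.5 / 6% = 3525 kg.
Convert to per 1000 ft²: 3525 × 0.0229568 = 80.9229 kg.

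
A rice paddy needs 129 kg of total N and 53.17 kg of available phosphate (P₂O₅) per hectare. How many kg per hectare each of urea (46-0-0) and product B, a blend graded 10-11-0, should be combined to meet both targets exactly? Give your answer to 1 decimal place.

Per-hectare balance (a = urea, b = product B):
N: 0.46·a + 0.1·b = 129
P₂O₅: 0·a + 0.11·b = 53.17
Solving simultaneously: a = 175.356, b = 483.364.

175.4 kg urea, 483.4 kg product B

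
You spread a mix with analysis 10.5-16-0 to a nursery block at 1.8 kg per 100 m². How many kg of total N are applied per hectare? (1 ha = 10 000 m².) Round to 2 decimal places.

18.90 kg N per hectare

nitrogen per 100 m² = 1.8 × 10.5% = 0.189 kg.
Convert to per hectare: 0.189 × 100 = 18.9 kg.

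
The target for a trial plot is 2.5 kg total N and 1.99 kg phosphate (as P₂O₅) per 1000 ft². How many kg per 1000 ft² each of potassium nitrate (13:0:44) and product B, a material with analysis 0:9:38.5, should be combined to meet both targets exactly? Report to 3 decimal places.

Let a = kg of potassium nitrate, b = kg of product B (per 1000 ft²).
N: 0.13·a + 0·b = 2.5
P₂O₅: 0·a + 0.09·b = 1.99
Solving simultaneously: a = 19.2308, b = 22.1111.

19.231 kg potassium nitrate, 22.111 kg product B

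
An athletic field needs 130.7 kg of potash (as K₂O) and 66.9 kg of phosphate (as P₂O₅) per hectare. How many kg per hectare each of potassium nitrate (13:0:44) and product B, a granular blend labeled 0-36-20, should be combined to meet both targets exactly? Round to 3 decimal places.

212.576 kg potassium nitrate, 185.833 kg product B

Per-hectare balance (a = potassium nitrate, b = product B):
K₂O: 0.44·a + 0.2·b = 130.7
P₂O₅: 0·a + 0.36·b = 66.9
Solving simultaneously: a = 212.5758, b = 185.8333.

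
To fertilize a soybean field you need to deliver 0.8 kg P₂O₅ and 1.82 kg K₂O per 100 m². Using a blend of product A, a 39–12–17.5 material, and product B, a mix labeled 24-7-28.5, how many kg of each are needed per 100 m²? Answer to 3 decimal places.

Let a = kg of product A, b = kg of product B (per 100 m²).
P₂O₅: 0.12·a + 0.07·b = 0.8
K₂O: 0.175·a + 0.285·b = 1.82
Eliminate b: (row1) − 0.07/0.285·(row2) → 0.0770175·a = 0.352982, so a = 4.58314.
Then b = (1.82 − 0.175·4.58314) / 0.285 = 3.57175.

4.583 kg product A, 3.572 kg product B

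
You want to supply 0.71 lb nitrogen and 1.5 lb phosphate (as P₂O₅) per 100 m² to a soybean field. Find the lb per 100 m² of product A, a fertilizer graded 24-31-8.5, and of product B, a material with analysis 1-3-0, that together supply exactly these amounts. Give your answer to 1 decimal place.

Let a = lb of product A, b = lb of product B (per 100 m²).
N: 0.24·a + 0.01·b = 0.71
P₂O₅: 0.31·a + 0.03·b = 1.5
Eliminate a: (row1) − 0.24/0.31·(row2) → -0.0132258·b = -0.45129, so b = 34.122.
Back-substitute: a = (0.71 − 0.01·34.122) / 0.24 = 1.53659.

1.5 lb product A, 34.1 lb product B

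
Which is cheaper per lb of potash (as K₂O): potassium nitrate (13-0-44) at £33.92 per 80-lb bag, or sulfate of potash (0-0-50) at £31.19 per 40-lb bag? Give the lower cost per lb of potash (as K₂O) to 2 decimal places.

potassium nitrate: K₂O per bag = 80 × 44% = 35.2 lb; cost = 33.92 / 35.2 = £0.9636/lb K₂O.
sulfate of potash: K₂O per bag = 40 × 50% = 20 lb; cost = 31.19 / 20 = £1.5595/lb K₂O.
potassium nitrate is cheaper.

£0.96 per lb K₂O (potassium nitrate)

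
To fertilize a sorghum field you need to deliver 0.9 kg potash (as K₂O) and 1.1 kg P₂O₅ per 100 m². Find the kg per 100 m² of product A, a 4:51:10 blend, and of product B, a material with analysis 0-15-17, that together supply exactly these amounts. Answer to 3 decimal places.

0.725 kg product A, 4.868 kg product B

With a, b = kg per 100 m² of product A and product B:
K₂O: 0.1·a + 0.17·b = 0.9
P₂O₅: 0.51·a + 0.15·b = 1.1
Eliminate b: (row1) − 0.17/0.15·(row2) → -0.478·a = -0.346667, so a = 0.725244.
Then b = (1.1 − 0.51·0.725244) / 0.15 = 4.8675.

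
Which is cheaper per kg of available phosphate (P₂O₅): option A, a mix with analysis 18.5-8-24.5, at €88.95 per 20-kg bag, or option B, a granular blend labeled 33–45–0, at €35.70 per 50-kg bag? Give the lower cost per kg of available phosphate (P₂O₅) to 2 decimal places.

€1.59 per kg P₂O₅ (option B)

option A: P₂O₅ per bag = 20 × 8% = 1.6 kg; cost = 88.95 / 1.6 = €55.5938/kg P₂O₅.
option B: P₂O₅ per bag = 50 × 45% = 22.5 kg; cost = 35.70 / 22.5 = €1.5867/kg P₂O₅.
option B is cheaper.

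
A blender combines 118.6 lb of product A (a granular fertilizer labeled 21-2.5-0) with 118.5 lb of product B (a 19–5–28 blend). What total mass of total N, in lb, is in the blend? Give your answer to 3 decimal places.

N mass = 21%×118.6 + 19%×118.5 = 47.421 lb.

47.421 lb N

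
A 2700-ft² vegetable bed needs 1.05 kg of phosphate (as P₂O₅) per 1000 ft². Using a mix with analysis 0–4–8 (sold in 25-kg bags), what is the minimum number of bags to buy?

3 bags

Product per 1000 ft² = 1.05 / 4% = 26.25 kg.
Total product = 26.25 × 2700 / 1000 = 70.875 kg.
Bags = ⌈70.875 / 25⌉ = 3.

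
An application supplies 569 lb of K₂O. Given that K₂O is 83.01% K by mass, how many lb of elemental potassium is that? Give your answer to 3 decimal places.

472.327 lb K

K = 569 × 0.8301 = 472.3269 lb.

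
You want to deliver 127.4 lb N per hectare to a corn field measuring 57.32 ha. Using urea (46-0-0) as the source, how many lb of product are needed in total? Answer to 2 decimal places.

Product per hectare = 127.4 / 46% = 276.957 lb.
Total product = 276.957 × 57.32 = 15875.148 lb.

15875.15 lb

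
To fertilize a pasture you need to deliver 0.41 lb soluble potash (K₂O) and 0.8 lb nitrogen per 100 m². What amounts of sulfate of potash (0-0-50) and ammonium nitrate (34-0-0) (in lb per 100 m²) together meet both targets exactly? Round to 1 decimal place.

Per-100 m² balance (a = sulfate of potash, b = ammonium nitrate):
K₂O: 0.5·a + 0·b = 0.41
N: 0·a + 0.34·b = 0.8
Solving simultaneously: a = 0.82, b = 2.35294.

0.8 lb sulfate of potash, 2.4 lb ammonium nitrate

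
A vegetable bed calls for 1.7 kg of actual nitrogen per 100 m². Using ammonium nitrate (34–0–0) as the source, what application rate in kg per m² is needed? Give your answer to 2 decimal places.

0.05 kg of product per sq m

Product per 100 m² = 1.7 / 34% = 5 kg.
Convert to per m²: 5 × 0.01 = 0.05 kg.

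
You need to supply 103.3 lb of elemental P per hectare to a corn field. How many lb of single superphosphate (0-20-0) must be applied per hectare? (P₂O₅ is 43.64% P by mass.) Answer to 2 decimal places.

1183.55 lb of product per hectare

As P₂O₅: 103.3 / 0.4364 = 236.709 lb per hectare.
Product per hectare = 236.709 / 20% = 1183.547 lb.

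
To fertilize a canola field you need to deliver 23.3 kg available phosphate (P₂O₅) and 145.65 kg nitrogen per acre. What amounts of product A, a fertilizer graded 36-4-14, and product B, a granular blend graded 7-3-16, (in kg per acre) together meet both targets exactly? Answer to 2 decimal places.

342.31 kg product A, 320.25 kg product B

Let a = kg of product A, b = kg of product B (per acre).
P₂O₅: 0.04·a + 0.03·b = 23.3
N: 0.36·a + 0.07·b = 145.65
Eliminate a: (row1) − 0.04/0.36·(row2) → 0.0222222·b = 7.11667, so b = 320.25.
Back-substitute: a = (23.3 − 0.03·320.25) / 0.04 = 342.313.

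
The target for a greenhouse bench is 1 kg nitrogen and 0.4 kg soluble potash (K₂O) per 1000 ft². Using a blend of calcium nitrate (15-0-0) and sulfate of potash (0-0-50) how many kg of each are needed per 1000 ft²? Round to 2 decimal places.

6.67 kg calcium nitrate, 0.80 kg sulfate of potash

Per-1000 ft² balance (a = calcium nitrate, b = sulfate of potash):
N: 0.15·a + 0·b = 1
K₂O: 0·a + 0.5·b = 0.4
Solving simultaneously: a = 6.66667, b = 0.8.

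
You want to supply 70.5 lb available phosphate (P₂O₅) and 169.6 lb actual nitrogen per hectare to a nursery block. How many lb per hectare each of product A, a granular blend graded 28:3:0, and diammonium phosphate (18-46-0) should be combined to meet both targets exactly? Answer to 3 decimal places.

529.384 lb product A, 118.736 lb diammonium phosphate

Per-hectare balance (a = product A, b = diammonium phosphate):
P₂O₅: 0.03·a + 0.46·b = 70.5
N: 0.28·a + 0.18·b = 169.6
Eliminate a: (row1) − 0.03/0.28·(row2) → 0.440714·b = 52.3286, so b = 118.7358.
Back-substitute: a = (70.5 − 0.46·118.7358) / 0.03 = 529.3841.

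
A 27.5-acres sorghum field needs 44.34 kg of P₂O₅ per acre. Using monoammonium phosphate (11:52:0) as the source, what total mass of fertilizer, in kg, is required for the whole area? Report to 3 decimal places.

2344.904 kg

Product per acre = 44.34 / 52% = 85.2692 kg.
Total product = 85.2692 × 27.5 = 2344.9038 kg.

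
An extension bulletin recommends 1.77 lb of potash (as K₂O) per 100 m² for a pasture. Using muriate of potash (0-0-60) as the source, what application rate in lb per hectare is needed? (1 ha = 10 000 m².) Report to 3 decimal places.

Product per 100 m² = 1.77 / 60% = 2.95 lb.
Convert to per hectare: 2.95 × 100 = 295 lb.

295.000 lb of product per hectare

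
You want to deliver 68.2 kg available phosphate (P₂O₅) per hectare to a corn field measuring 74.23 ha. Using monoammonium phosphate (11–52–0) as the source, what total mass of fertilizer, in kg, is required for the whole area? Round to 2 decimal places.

Product per hectare = 68.2 / 52% = 131.154 kg.
Total product = 131.154 × 74.23 = 9735.55 kg.

9735.55 kg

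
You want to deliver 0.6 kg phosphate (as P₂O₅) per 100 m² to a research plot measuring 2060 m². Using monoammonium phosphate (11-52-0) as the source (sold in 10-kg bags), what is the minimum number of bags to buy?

Product per 100 m² = 0.6 / 52% = 1.15385 kg.
Total product = 1.15385 × 2060 / 100 = 23.7692 kg.
Bags = ⌈23.7692 / 10⌉ = 3.

3 bags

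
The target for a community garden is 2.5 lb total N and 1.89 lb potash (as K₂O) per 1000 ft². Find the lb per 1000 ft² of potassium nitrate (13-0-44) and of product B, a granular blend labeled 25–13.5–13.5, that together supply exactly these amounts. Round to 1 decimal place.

Per-1000 ft² balance (a = potassium nitrate, b = product B):
N: 0.13·a + 0.25·b = 2.5
K₂O: 0.44·a + 0.135·b = 1.89
Eliminate b: (row1) − 0.25/0.135·(row2) → -0.684815·a = -1, so a = 1.46025.
Then b = (1.89 − 0.44·1.46025) / 0.135 = 9.24067.

1.5 lb potassium nitrate, 9.2 lb product B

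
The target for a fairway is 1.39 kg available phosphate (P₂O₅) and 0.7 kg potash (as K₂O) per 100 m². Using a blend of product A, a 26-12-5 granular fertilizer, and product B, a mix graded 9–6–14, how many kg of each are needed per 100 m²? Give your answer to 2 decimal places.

Let a = kg of product A, b = kg of product B (per 100 m²).
P₂O₅: 0.12·a + 0.06·b = 1.39
K₂O: 0.05·a + 0.14·b = 0.7
From row1: a = (1.39 − 0.06·b) / 0.12.
Into row2: 0.05·(1.39 − 0.06·b)/0.12 + 0.14·b = 0.7 → b = 1.05072, a = 11.058.

11.06 kg product A, 1.05 kg product B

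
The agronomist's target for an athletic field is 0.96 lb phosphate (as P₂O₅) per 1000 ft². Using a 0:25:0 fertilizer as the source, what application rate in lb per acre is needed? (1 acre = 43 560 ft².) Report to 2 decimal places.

167.27 lb of product per acre

Product per 1000 ft² = 0.96 / 25% = 3.84 lb.
Convert to per acre: 3.84 × 43.56 = 167.2704 lb.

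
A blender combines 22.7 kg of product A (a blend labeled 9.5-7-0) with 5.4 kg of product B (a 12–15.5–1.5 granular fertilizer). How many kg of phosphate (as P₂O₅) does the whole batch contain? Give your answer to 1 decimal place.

2.4 kg P₂O₅

P₂O₅ mass = 7%×22.7 + 15.5%×5.4 = 2.426 kg.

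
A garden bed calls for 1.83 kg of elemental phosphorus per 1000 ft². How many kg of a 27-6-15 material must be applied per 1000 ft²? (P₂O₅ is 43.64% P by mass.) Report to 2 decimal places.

69.89 kg of product per thousand sq ft

As P₂O₅: 1.83 / 0.4364 = 4.1934 kg per 1000 ft².
Product per 1000 ft² = 4.1934 / 6% = 69.89001 kg.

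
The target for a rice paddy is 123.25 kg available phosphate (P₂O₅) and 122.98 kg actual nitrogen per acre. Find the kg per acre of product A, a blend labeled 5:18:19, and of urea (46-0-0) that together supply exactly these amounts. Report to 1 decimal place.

684.7 kg product A, 192.9 kg urea

With a, b = kg per acre of product A and urea:
P₂O₅: 0.18·a + 0·b = 123.25
N: 0.05·a + 0.46·b = 122.98
Solving simultaneously: a = 684.722, b = 192.921.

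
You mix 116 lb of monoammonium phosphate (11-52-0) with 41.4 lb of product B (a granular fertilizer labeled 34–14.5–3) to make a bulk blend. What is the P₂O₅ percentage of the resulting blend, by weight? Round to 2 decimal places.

Total mass = 116 + 41.4 = 157.4 lb.
P₂O₅ mass = 52%×116 + 14.5%×41.4 = 66.323 lb.
% P₂O₅ = 66.323 / 157.4 = 42.1366%.

42.14% P₂O₅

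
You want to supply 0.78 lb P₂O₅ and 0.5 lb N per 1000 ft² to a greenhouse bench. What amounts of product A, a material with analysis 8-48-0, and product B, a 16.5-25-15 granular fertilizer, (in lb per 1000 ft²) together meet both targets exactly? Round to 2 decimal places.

With a, b = lb per 1000 ft² of product A and product B:
P₂O₅: 0.48·a + 0.25·b = 0.78
N: 0.08·a + 0.165·b = 0.5
Solving simultaneously: a = 0.0625, b = 3.

0.06 lb product A, 3.00 lb product B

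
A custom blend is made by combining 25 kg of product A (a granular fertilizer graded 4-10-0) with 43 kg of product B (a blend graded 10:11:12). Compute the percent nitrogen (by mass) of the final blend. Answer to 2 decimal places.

7.79% N

Total mass = 25 + 43 = 68 kg.
N mass = 4%×25 + 10%×43 = 5.3 kg.
% N = 5.3 / 68 = 7.79412%.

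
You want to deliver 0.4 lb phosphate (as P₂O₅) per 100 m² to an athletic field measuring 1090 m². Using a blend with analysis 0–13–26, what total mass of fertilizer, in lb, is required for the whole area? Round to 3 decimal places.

33.538 lb

Product per 100 m² = 0.4 / 13% = 3.07692 lb.
Total product = 3.07692 × 1090 / 100 = 33.53846 lb.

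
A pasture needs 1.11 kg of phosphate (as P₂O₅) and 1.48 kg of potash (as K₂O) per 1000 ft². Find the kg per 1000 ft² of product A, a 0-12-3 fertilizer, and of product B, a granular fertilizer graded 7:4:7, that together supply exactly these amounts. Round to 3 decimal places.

2.569 kg product A, 20.042 kg product B

With a, b = kg per 1000 ft² of product A and product B:
P₂O₅: 0.12·a + 0.04·b = 1.11
K₂O: 0.03·a + 0.07·b = 1.48
From row1: a = (1.11 − 0.04·b) / 0.12.
Into row2: 0.03·(1.11 − 0.04·b)/0.12 + 0.07·b = 1.48 → b = 20.0417, a = 2.56944.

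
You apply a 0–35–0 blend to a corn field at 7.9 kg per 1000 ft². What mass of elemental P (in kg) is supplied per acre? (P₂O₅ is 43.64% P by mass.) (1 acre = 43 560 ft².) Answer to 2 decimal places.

P₂O₅ per 1000 ft² = 7.9 × 35% = 2.765 kg.
Elemental P = 2.765 × 0.4364 = 1.20665 kg per 1000 ft².
Convert to per acre: 1.20665 × 43.56 = 52.5615 kg.

52.56 kg P per acre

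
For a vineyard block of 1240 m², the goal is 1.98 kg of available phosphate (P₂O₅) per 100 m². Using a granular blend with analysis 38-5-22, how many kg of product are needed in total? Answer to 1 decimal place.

491.0 kg

Product per 100 m² = 1.98 / 5% = 39.6 kg.
Total product = 39.6 × 1240 / 100 = 491.04 kg.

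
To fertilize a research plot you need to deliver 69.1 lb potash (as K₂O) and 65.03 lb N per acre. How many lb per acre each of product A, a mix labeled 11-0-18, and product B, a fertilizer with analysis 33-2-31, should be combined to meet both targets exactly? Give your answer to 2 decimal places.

104.49 lb product A, 162.23 lb product B

Let a = lb of product A, b = lb of product B (per acre).
K₂O: 0.18·a + 0.31·b = 69.1
N: 0.11·a + 0.33·b = 65.03
Eliminate a: (row1) − 0.18/0.11·(row2) → -0.23·b = -37.3127, so b = 162.229.
Back-substitute: a = (69.1 − 0.31·162.229) / 0.18 = 104.494.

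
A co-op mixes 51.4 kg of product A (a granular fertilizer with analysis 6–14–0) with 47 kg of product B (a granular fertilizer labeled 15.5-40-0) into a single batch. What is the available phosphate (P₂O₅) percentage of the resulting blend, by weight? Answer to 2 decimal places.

26.42% P₂O₅

Total mass = 51.4 + 47 = 98.4 kg.
P₂O₅ mass = 14%×51.4 + 40%×47 = 25.996 kg.
% P₂O₅ = 25.996 / 98.4 = 26.4187%.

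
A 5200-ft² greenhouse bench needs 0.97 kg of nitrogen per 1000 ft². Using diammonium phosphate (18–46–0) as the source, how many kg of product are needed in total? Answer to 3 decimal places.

Product per 1000 ft² = 0.97 / 18% = 5.38889 kg.
Total product = 5.38889 × 5200 / 1000 = 28.0222 kg.

28.022 kg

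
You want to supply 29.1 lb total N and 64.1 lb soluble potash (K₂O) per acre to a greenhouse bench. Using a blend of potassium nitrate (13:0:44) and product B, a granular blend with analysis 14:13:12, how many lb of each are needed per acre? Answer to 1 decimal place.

Per-acre balance (a = potassium nitrate, b = product B):
N: 0.13·a + 0.14·b = 29.1
K₂O: 0.44·a + 0.12·b = 64.1
Solving simultaneously: a = 119.174, b = 97.1957.

119.2 lb potassium nitrate, 97.2 lb product B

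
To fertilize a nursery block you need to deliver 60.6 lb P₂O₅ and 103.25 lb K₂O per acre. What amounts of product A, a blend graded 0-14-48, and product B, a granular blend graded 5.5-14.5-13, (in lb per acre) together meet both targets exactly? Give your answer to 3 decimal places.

138.001 lb product A, 284.689 lb product B

Let a = lb of product A, b = lb of product B (per acre).
P₂O₅: 0.14·a + 0.145·b = 60.6
K₂O: 0.48·a + 0.13·b = 103.25
Eliminate b: (row1) − 0.145/0.13·(row2) → -0.395385·a = -54.5635, so a = 138.00097.
Then b = (103.25 − 0.48·138.00097) / 0.13 = 284.6887.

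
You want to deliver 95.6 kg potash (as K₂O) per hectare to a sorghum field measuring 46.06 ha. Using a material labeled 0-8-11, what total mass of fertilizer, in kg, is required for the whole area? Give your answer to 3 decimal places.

40030.327 kg

Product per hectare = 95.6 / 11% = 869.091 kg.
Total product = 869.091 × 46.06 = 40030.3273 kg.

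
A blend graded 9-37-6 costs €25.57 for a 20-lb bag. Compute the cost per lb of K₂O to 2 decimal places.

K₂O in bag = 20 × 6% = 1.2 lb.
Cost per lb K₂O = €25.57 / 1.2 = €21.3083.

€21.31 per lb K₂O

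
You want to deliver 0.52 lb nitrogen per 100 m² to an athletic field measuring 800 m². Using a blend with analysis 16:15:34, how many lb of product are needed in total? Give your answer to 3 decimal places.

Product per 100 m² = 0.52 / 16% = 3.25 lb.
Total product = 3.25 × 800 / 100 = 26 lb.

26.000 lb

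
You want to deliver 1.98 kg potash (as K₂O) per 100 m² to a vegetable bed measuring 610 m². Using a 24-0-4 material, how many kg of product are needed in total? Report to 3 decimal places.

Product per 100 m² = 1.98 / 4% = 49.5 kg.
Total product = 49.5 × 610 / 100 = 301.95 kg.

301.950 kg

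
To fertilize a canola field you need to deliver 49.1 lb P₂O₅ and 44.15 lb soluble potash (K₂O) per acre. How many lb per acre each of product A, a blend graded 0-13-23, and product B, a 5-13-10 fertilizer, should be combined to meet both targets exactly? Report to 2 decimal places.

With a, b = lb per acre of product A and product B:
P₂O₅: 0.13·a + 0.13·b = 49.1
K₂O: 0.23·a + 0.1·b = 44.15
Eliminate a: (row1) − 0.13/0.23·(row2) → 0.0734783·b = 24.1457, so b = 328.609.
Back-substitute: a = (49.1 − 0.13·328.609) / 0.13 = 49.0828.

49.08 lb product A, 328.61 lb product B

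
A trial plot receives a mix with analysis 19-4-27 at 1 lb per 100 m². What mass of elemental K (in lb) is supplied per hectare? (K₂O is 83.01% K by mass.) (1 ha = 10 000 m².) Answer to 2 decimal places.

22.41 lb K per hectare

K₂O per 100 m² = 1 × 27% = 0.27 lb.
Elemental K = 0.27 × 0.8301 = 0.224127 lb per 100 m².
Convert to per hectare: 0.224127 × 100 = 22.4127 lb.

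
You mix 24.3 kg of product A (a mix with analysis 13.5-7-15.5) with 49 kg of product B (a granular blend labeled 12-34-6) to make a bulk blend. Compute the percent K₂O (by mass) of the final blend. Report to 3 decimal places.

9.149% K₂O

Total mass = 24.3 + 49 = 73.3 kg.
K₂O mass = 15.5%×24.3 + 6%×49 = 6.7065 kg.
% K₂O = 6.7065 / 73.3 = 9.14939%.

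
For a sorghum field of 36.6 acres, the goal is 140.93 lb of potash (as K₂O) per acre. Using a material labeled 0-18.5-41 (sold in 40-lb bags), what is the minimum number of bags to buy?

Product per acre = 140.93 / 41% = 343.732 lb.
Total product = 343.732 × 36.6 = 12580.6 lb.
Bags = ⌈12580.6 / 40⌉ = 315.

315 bags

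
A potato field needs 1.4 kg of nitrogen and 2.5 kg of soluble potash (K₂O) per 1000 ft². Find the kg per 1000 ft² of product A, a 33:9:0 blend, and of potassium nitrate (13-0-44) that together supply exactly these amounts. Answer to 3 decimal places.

2.004 kg product A, 5.682 kg potassium nitrate

Per-1000 ft² balance (a = product A, b = potassium nitrate):
N: 0.33·a + 0.13·b = 1.4
K₂O: 0·a + 0.44·b = 2.5
Solving simultaneously: a = 2.00413, b = 5.68182.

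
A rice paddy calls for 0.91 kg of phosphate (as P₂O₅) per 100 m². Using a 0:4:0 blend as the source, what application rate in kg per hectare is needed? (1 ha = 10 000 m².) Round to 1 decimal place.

2275.0 kg of product per hectare

Product per 100 m² = 0.91 / 4% = 22.75 kg.
Convert to per hectare: 22.75 × 100 = 2275 kg.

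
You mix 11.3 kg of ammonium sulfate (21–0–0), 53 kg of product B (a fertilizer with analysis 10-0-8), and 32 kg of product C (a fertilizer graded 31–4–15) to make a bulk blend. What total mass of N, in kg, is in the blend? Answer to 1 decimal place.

17.6 kg N

N mass = 21%×11.3 + 10%×53 + 31%×32 = 17.593 kg.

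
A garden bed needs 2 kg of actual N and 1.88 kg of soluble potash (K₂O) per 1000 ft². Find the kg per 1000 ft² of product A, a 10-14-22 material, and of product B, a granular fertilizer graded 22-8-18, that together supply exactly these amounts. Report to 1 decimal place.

Let a = kg of product A, b = kg of product B (per 1000 ft²).
N: 0.1·a + 0.22·b = 2
K₂O: 0.22·a + 0.18·b = 1.88
Eliminate a: (row1) − 0.1/0.22·(row2) → 0.138182·b = 1.14545, so b = 8.28947.
Back-substitute: a = (2 − 0.22·8.28947) / 0.1 = 1.76316.

1.8 kg product A, 8.3 kg product B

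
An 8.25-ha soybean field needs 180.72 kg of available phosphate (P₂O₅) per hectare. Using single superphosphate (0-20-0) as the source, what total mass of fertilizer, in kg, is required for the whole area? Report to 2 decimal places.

Product per hectare = 180.72 / 20% = 903.6 kg.
Total product = 903.6 × 8.25 = 7454.7 kg.

7454.70 kg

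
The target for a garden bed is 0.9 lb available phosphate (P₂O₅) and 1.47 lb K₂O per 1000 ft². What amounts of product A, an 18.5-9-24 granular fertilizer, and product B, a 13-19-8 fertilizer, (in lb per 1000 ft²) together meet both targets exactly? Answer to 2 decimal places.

With a, b = lb per 1000 ft² of product A and product B:
P₂O₅: 0.09·a + 0.19·b = 0.9
K₂O: 0.24·a + 0.08·b = 1.47
Solving simultaneously: a = 5.39844, b = 2.17969.

5.40 lb product A, 2.18 lb product B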